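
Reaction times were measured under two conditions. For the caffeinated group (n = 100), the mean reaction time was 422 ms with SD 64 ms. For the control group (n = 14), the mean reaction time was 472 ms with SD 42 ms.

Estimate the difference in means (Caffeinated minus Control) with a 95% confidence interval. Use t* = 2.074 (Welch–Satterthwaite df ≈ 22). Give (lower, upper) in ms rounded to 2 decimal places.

Per-group SEs: s₁/√n₁ = 64/√100 = 6.4000, s₂/√n₂ = 42/√14 = 11.2250.
Unpooled SE of the difference: √(40.96 + 126.000625) = 12.9213.
Margin of error = t* · SE = 2.074 × 12.9213 = 26.7988.
x̄₁ − x̄₂ = 422 − 472 = -50.0000.
CI: -50.0000 ± 26.7988 = (-76.80, -23.20).

(-76.80, -23.20)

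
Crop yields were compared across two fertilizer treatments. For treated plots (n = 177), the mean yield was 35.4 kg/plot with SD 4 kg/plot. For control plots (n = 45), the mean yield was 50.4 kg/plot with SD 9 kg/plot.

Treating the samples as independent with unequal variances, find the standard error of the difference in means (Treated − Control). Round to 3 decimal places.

1.375

SE₁ = s₁/√n₁ = 4/√177 = 0.3007; SE₂ = 9/√45 = 1.3416.
Independent samples, unequal variances: SE_diff = √(SE₁² + SE₂²) = √(0.09042049 + 1.79989056) = 1.3749.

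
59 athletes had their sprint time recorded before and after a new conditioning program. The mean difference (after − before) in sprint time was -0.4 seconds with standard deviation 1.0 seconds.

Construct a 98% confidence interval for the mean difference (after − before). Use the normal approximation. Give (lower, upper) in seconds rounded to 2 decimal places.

Paired design: SE = s_d/√n = 1.0/√59 = 0.1302.
z* = 2.326; margin of error = 2.326 × 0.1302 = 0.3028.
-0.4 ± 0.3028 → (-0.70, -0.10).

(-0.70, -0.10)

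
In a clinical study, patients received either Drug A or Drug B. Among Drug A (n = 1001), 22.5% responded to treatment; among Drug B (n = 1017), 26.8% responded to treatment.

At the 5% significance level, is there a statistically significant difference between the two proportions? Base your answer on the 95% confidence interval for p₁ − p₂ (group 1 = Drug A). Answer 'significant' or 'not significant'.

significant

Each SE is √(p̂(1−p̂)/n): √(0.2250·0.7750/1001) = 0.01320 and √(0.2680·0.7320/1017) = 0.01389.
SE(p̂₁ − p̂₂) = √(SE₁² + SE₂²) = √(0.00017424 + 0.0001929321) = 0.01916, since the two samples are independent.
At 95% confidence z* = 1.960; margin = 1.960 × 0.01916 = 0.03755.
The difference is 0.2250 − 0.2680 = -0.0430, so the interval is -0.0430 ± 0.03755 = (-0.08055, -0.00545).
The interval (-0.08055, -0.00545) does not contain 0, so the difference is significant.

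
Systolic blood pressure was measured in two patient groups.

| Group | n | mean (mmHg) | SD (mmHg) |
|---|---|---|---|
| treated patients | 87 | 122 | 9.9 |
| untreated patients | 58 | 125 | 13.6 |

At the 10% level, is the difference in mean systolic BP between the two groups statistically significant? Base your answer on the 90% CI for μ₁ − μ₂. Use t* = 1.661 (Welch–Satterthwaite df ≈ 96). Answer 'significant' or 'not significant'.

not significant

SE₁ = s₁/√n₁ = 9.9/√87 = 1.0614; SE₂ = 13.6/√58 = 1.7858.
Independent samples, unequal variances: SE_diff = √(SE₁² + SE₂²) = √(1.12656996 + 3.18908164) = 2.0774.
t* = 1.661, so margin of error = 1.661 × 2.0774 = 3.4506.
Difference in means = 122 − 125 = -3.0000.
-3.0000 ± 3.4506 → (-6.4506, 0.4506).
The interval (-6.4506, 0.4506) contains 0, so the difference is not significant.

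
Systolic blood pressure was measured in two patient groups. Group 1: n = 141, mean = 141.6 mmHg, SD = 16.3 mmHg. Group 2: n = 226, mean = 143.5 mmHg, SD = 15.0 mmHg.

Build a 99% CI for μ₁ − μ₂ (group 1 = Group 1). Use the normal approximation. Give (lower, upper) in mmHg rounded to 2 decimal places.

(-6.27, 2.47)

Per-group SEs: s₁/√n₁ = 16.3/√141 = 1.3727, s₂/√n₂ = 15.0/√226 = 0.9978.
Unpooled SE of the difference: √(1.88430529 + 0.99560484) = 1.6970.
Margin of error = z* · SE = 2.576 × 1.6970 = 4.3715.
x̄₁ − x̄₂ = 141.6 − 143.5 = -1.9000.
CI: -1.9000 ± 4.3715 = (-6.27, 2.47).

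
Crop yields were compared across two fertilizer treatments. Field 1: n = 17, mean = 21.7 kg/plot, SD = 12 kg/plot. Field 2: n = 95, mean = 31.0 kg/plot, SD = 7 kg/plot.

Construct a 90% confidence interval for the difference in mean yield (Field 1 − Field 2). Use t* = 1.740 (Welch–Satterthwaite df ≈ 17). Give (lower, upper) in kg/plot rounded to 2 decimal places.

Per-group SEs: s₁/√n₁ = 12/√17 = 2.9104, s₂/√n₂ = 7/√95 = 0.7182.
Unpooled SE of the difference: √(8.47042816 + 0.51581124) = 2.9977.
Margin of error = t* · SE = 1.740 × 2.9977 = 5.2160.
x̄₁ − x̄₂ = 21.7 − 31.0 = -9.3000.
CI: -9.3000 ± 5.2160 = (-14.52, -4.08).

(-14.52, -4.08)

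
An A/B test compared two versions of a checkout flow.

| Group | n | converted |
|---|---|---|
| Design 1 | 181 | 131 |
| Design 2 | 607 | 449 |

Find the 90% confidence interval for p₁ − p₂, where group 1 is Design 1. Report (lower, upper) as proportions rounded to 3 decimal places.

(-0.078, 0.046)

Sample proportions: 131/181 = 0.7238, 449/607 = 0.7397.
Each SE is √(p̂(1−p̂)/n): √(0.7238·0.2762/181) = 0.03323 and √(0.7397·0.2603/607) = 0.01781.
SE(p̂₁ − p̂₂) = √(SE₁² + SE₂²) = √(0.0011042329 + 0.0003171961) = 0.03770, since the two samples are independent.
At 90% confidence z* = 1.645; margin = 1.645 × 0.03770 = 0.06202.
The difference is 0.7238 − 0.7397 = -0.0159, so the interval is -0.0159 ± 0.06202 = (-0.078, 0.046).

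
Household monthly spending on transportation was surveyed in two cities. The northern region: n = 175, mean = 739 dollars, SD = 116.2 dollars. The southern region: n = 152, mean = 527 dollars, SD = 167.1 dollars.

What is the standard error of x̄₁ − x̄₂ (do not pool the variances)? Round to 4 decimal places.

16.1511

SE₁ = s₁/√n₁ = 116.2/√175 = 8.7839; SE₂ = 167.1/√152 = 13.5536.
Independent samples, unequal variances: SE_diff = √(SE₁² + SE₂²) = √(77.15689921 + 183.70007296) = 16.1511.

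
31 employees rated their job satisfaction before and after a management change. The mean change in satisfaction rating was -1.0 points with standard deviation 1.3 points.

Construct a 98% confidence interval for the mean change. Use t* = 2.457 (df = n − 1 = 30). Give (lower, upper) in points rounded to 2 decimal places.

Paired design: SE = s_d/√n = 1.3/√31 = 0.2335.
t* = 2.457; margin of error = 2.457 × 0.2335 = 0.5737.
-1.0 ± 0.5737 → (-1.57, -0.43).

(-1.57, -0.43)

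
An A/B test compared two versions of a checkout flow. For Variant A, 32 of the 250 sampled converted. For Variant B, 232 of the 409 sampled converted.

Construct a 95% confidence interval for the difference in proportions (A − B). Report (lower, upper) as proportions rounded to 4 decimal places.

(-0.5026, -0.3758)

Sample proportions: 32/250 = 0.1280, 232/409 = 0.5672.
Each SE is √(p̂(1−p̂)/n): √(0.1280·0.8720/250) = 0.02113 and √(0.5672·0.4328/409) = 0.02450.
SE(p̂₁ − p̂₂) = √(SE₁² + SE₂²) = √(0.0004464769 + 0.00060025) = 0.03235, since the two samples are independent.
At 95% confidence z* = 1.960; margin = 1.960 × 0.03235 = 0.06341.
The difference is 0.1280 − 0.5672 = -0.4392, so the interval is -0.4392 ± 0.06341 = (-0.5026, -0.3758).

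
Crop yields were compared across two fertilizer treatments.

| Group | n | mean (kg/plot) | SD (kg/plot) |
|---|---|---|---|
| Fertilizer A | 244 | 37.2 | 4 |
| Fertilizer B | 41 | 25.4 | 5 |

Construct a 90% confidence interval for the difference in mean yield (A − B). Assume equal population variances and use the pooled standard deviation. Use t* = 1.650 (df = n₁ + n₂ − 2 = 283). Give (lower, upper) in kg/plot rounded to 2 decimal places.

s_p = √[((n₁−1)s₁² + (n₂−1)s₂²)/(n₁+n₂−2)] = √[(243·4² + 40·5²)/283] = 4.1560.
SE = 4.1560·√(1/244 + 1/41) = 0.7015.
With t* = 1.650, margin = 1.650 × 0.7015 = 1.1575.
x̄₁ − x̄₂ = 37.2 − 25.4 = 11.8000; interval 11.8000 ± 1.1575 = (10.64, 12.96).

(10.64, 12.96)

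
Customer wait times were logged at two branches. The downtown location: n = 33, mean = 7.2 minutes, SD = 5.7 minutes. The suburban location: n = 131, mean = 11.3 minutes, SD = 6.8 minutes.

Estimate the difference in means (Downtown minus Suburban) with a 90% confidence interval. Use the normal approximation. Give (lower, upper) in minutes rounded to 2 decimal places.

(-6.00, -2.20)

Per-group SEs: s₁/√n₁ = 5.7/√33 = 0.9922, s₂/√n₂ = 6.8/√131 = 0.5941.
Unpooled SE of the difference: √(0.98446084 + 0.35295481) = 1.1565.
Margin of error = z* · SE = 1.645 × 1.1565 = 1.9024.
x̄₁ − x̄₂ = 7.2 − 11.3 = -4.1000.
CI: -4.1000 ± 1.9024 = (-6.00, -2.20).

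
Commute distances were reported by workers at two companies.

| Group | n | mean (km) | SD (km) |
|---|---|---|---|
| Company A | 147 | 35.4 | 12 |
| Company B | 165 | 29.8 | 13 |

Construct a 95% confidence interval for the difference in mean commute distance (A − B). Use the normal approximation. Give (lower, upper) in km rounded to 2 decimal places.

Per-group SEs: s₁/√n₁ = 12/√147 = 0.9897, s₂/√n₂ = 13/√165 = 1.0120.
Unpooled SE of the difference: √(0.97950609 + 1.024144) = 1.4155.
Margin of error = z* · SE = 1.960 × 1.4155 = 2.7744.
x̄₁ − x̄₂ = 35.4 − 29.8 = 5.6000.
CI: 5.6000 ± 2.7744 = (2.83, 8.37).

(2.83, 8.37)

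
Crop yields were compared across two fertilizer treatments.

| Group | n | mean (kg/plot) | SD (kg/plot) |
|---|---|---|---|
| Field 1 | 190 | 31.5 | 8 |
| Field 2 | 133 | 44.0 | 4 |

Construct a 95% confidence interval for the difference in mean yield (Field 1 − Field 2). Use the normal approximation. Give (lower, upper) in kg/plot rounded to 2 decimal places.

(-13.83, -11.17)

Standard errors of each mean: 8/√190 = 0.5804 and 4/√133 = 0.3468.
SE(x̄₁ − x̄₂) = √(0.5804² + 0.3468²) = 0.6761 for independent samples with unequal variances.
With z* = 1.960, the margin is 1.960 × 0.6761 = 1.3252.
x̄₁ − x̄₂ = 31.5 − 44.0 = -12.5000; the interval is -12.5000 ± 1.3252 = (-13.83, -11.17).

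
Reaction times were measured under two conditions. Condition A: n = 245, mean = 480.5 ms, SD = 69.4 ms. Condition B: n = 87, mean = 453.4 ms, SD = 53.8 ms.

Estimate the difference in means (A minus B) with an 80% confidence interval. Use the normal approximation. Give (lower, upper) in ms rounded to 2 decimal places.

SE₁ = s₁/√n₁ = 69.4/√245 = 4.4338; SE₂ = 53.8/√87 = 5.7680.
Independent samples, unequal variances: SE_diff = √(SE₁² + SE₂²) = √(19.65858244 + 33.269824) = 7.2752.
z* = 1.282, so margin of error = 1.282 × 7.2752 = 9.3268.
Difference in means = 480.5 − 453.4 = 27.1000.
27.1000 ± 9.3268 → (17.77, 36.43).

(17.77, 36.43)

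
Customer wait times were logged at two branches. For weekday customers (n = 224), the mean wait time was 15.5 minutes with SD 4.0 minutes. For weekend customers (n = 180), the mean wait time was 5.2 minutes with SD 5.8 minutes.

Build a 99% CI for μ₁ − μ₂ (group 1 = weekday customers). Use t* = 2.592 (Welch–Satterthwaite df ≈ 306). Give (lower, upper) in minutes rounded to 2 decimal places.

(8.98, 11.62)

Standard errors of each mean: 4.0/√224 = 0.2673 and 5.8/√180 = 0.4323.
SE(x̄₁ − x̄₂) = √(0.2673² + 0.4323²) = 0.5083 for independent samples with unequal variances.
With t* = 2.592, the margin is 2.592 × 0.5083 = 1.3175.
x̄₁ − x̄₂ = 15.5 − 5.2 = 10.3000; the interval is 10.3000 ± 1.3175 = (8.98, 11.62).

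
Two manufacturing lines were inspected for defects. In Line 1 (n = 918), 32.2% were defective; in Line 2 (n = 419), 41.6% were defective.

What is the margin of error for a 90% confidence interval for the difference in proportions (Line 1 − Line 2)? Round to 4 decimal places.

0.0470

SE₁ = √(p̂₁(1−p̂₁)/n₁) = √(0.3220·0.6780/918) = 0.01542; SE₂ = √(0.4160·0.5840/419) = 0.02408.
Independent samples: SE of the difference = √(SE₁² + SE₂²) = √(0.0002377764 + 0.0005798464) = 0.02859.
z* for 90% confidence is 1.645, so the margin of error is 1.645 × 0.02859 = 0.04703.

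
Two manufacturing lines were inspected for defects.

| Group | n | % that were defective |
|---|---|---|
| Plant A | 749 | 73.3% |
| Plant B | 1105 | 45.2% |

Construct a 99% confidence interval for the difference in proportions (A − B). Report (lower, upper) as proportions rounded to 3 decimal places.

Each SE is √(p̂(1−p̂)/n): √(0.7330·0.2670/749) = 0.01616 and √(0.4520·0.5480/1105) = 0.01497.
SE(p̂₁ − p̂₂) = √(SE₁² + SE₂²) = √(0.0002611456 + 0.0002241009) = 0.02203, since the two samples are independent.
At 99% confidence z* = 2.576; margin = 2.576 × 0.02203 = 0.05675.
The difference is 0.7330 − 0.4520 = 0.2810, so the interval is 0.2810 ± 0.05675 = (0.224, 0.338).

(0.224, 0.338)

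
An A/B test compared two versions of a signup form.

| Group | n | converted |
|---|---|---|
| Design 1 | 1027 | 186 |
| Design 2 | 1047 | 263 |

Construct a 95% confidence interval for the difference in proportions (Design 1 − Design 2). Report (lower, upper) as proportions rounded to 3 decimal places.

(-0.105, -0.035)

Sample proportions: 186/1027 = 0.1811, 263/1047 = 0.2512.
Each SE is √(p̂(1−p̂)/n): √(0.1811·0.8189/1027) = 0.01202 and √(0.2512·0.7488/1047) = 0.01340.
SE(p̂₁ − p̂₂) = √(SE₁² + SE₂²) = √(0.0001444804 + 0.00017956) = 0.01800, since the two samples are independent.
At 95% confidence z* = 1.960; margin = 1.960 × 0.01800 = 0.03528.
The difference is 0.1811 − 0.2512 = -0.0701, so the interval is -0.0701 ± 0.03528 = (-0.105, -0.035).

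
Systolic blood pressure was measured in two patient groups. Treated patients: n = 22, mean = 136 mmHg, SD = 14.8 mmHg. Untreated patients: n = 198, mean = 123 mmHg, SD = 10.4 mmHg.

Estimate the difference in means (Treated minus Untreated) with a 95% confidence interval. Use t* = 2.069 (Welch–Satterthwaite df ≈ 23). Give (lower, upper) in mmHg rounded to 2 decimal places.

(6.29, 19.71)

Per-group SEs: s₁/√n₁ = 14.8/√22 = 3.1554, s₂/√n₂ = 10.4/√198 = 0.7391.
Unpooled SE of the difference: √(9.95654916 + 0.54626881) = 3.2408.
Margin of error = t* · SE = 2.069 × 3.2408 = 6.7052.
x̄₁ − x̄₂ = 136 − 123 = 13.0000.
CI: 13.0000 ± 6.7052 = (6.29, 19.71).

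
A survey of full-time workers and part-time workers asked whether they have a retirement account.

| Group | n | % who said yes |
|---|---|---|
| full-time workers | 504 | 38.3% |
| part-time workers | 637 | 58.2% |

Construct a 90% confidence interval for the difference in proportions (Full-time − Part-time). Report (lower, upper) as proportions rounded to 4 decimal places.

(-0.2470, -0.1510)

Each SE is √(p̂(1−p̂)/n): √(0.3830·0.6170/504) = 0.02165 and √(0.5820·0.4180/637) = 0.01954.
SE(p̂₁ − p̂₂) = √(SE₁² + SE₂²) = √(0.0004687225 + 0.0003818116) = 0.02916, since the two samples are independent.
At 90% confidence z* = 1.645; margin = 1.645 × 0.02916 = 0.04797.
The difference is 0.3830 − 0.5820 = -0.1990, so the interval is -0.1990 ± 0.04797 = (-0.2470, -0.1510).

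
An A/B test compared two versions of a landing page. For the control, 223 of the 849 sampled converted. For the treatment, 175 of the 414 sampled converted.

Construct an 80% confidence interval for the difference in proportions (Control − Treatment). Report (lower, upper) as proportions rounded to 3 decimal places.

(-0.197, -0.123)

Sample proportions: 223/849 = 0.2627, 175/414 = 0.4227.
Each SE is √(p̂(1−p̂)/n): √(0.2627·0.7373/849) = 0.01510 and √(0.4227·0.5773/414) = 0.02428.
SE(p̂₁ − p̂₂) = √(SE₁² + SE₂²) = √(0.00022801 + 0.0005895184) = 0.02859, since the two samples are independent.
At 80% confidence z* = 1.282; margin = 1.282 × 0.02859 = 0.03665.
The difference is 0.2627 − 0.4227 = -0.1600, so the interval is -0.1600 ± 0.03665 = (-0.197, -0.123).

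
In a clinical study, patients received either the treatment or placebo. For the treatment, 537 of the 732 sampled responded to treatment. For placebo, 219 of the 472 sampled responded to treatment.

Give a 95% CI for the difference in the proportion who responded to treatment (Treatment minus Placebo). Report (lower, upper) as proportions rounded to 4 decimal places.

(0.2144, 0.3248)

Sample proportions: 537/732 = 0.7336, 219/472 = 0.4640.
Each SE is √(p̂(1−p̂)/n): √(0.7336·0.2664/732) = 0.01634 and √(0.4640·0.5360/472) = 0.02295.
SE(p̂₁ − p̂₂) = √(SE₁² + SE₂²) = √(0.0002669956 + 0.0005267025) = 0.02817, since the two samples are independent.
At 95% confidence z* = 1.960; margin = 1.960 × 0.02817 = 0.05521.
The difference is 0.7336 − 0.4640 = 0.2696, so the interval is 0.2696 ± 0.05521 = (0.2144, 0.3248).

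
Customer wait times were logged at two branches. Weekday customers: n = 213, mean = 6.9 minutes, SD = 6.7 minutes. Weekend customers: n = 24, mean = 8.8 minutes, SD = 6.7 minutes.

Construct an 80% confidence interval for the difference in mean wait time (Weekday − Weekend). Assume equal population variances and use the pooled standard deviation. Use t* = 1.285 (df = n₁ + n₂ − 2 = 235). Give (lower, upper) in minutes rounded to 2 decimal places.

Pooled variance s_p² = [212·6.7² + 23·6.7²] / (213+24−2) = 44.8900, so s_p = 6.7000.
SE_diff = s_p·√(1/n₁ + 1/n₂) = 6.7000·√(1/213 + 1/24) = 1.4426.
t* = 1.285; margin = 1.285 × 1.4426 = 1.8537.
Difference = 6.9 − 8.8 = -1.9000.
-1.9000 ± 1.8537 → (-3.75, -0.05).

(-3.75, -0.05)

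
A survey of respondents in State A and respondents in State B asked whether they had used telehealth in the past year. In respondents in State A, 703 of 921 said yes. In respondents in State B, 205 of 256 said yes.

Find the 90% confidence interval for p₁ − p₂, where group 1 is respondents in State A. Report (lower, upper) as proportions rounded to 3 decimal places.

(-0.085, 0.010)

p̂₁ = 703/921 = 0.7633 and p̂₂ = 205/256 = 0.8008.
SE₁ = √(p̂₁(1−p̂₁)/n₁) = √(0.7633·0.2367/921) = 0.01401; SE₂ = √(0.8008·0.1992/256) = 0.02496.
Independent samples: SE of the difference = √(SE₁² + SE₂²) = √(0.0001962801 + 0.0006230016) = 0.02862.
z* for 90% confidence is 1.645, so the margin of error is 1.645 × 0.02862 = 0.04708.
Point estimate p̂₁ − p̂₂ = 0.7633 − 0.8008 = -0.0375.
-0.0375 ± 0.04708 → (-0.085, 0.010).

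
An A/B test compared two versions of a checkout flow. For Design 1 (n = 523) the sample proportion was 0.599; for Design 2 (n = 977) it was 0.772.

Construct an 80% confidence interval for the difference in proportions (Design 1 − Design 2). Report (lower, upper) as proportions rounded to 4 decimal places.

Each SE is √(p̂(1−p̂)/n): √(0.5990·0.4010/523) = 0.02143 and √(0.7720·0.2280/977) = 0.01342.
SE(p̂₁ − p̂₂) = √(SE₁² + SE₂²) = √(0.0004592449 + 0.0001800964) = 0.02529, since the two samples are independent.
At 80% confidence z* = 1.282; margin = 1.282 × 0.02529 = 0.03242.
The difference is 0.5990 − 0.7720 = -0.1730, so the interval is -0.1730 ± 0.03242 = (-0.2054, -0.1406).

(-0.2054, -0.1406)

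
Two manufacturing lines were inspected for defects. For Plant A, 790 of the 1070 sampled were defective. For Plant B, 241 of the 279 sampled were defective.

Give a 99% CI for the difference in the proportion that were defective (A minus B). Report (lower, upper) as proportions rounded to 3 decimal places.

(-0.189, -0.062)

First, p̂₁ = 790/1070 = 0.7383; p̂₂ = 241/279 = 0.8638.
The two standard errors are √(0.7383×0.2617/1070) = 0.01344 and √(0.8638×0.1362/279) = 0.02053.
Because the samples are independent, SE_diff = √(0.01344² + 0.02053²) = 0.02454.
Using z* = 2.576 for 99%, ME = 2.576 × 0.02454 = 0.06322.
p̂₁ − p̂₂ = -0.1255; interval -0.1255 ± 0.06322 gives (-0.189, -0.062).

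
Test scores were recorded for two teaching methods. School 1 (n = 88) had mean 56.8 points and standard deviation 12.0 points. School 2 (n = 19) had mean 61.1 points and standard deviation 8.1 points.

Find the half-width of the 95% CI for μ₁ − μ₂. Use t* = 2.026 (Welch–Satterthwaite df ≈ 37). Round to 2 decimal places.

4.57

Standard errors of each mean: 12.0/√88 = 1.2792 and 8.1/√19 = 1.8583.
SE(x̄₁ − x̄₂) = √(1.2792² + 1.8583²) = 2.2560 for independent samples with unequal variances.
With t* = 2.026, the margin is 2.026 × 2.2560 = 4.5707.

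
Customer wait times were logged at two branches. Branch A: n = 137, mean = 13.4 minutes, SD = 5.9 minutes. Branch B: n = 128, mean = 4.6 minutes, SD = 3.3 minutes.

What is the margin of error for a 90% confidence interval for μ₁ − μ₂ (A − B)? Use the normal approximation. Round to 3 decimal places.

Per-group SEs: s₁/√n₁ = 5.9/√137 = 0.5041, s₂/√n₂ = 3.3/√128 = 0.2917.
Unpooled SE of the difference: √(0.25411681 + 0.08508889) = 0.5824.
Margin of error = z* · SE = 1.645 × 0.5824 = 0.9580.

0.958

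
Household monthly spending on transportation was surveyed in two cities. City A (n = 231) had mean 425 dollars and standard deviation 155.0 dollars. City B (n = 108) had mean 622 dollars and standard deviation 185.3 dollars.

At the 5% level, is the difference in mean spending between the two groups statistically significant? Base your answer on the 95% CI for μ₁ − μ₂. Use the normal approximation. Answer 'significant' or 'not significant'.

Standard errors of each mean: 155.0/√231 = 10.1983 and 185.3/√108 = 17.8305.
SE(x̄₁ − x̄₂) = √(10.1983² + 17.8305²) = 20.5410 for independent samples with unequal variances.
With z* = 1.960, the margin is 1.960 × 20.5410 = 40.2604.
x̄₁ − x̄₂ = 425 − 622 = -197.0000; the interval is -197.0000 ± 40.2604 = (-237.2604, -156.7396).
The interval (-237.2604, -156.7396) does not contain 0, so the difference is significant.

significant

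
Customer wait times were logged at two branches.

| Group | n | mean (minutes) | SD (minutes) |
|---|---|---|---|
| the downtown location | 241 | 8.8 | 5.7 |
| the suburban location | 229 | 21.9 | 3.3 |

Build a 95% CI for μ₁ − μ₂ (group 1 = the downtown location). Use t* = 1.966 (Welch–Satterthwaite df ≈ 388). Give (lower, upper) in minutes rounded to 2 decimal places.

Per-group SEs: s₁/√n₁ = 5.7/√241 = 0.3672, s₂/√n₂ = 3.3/√229 = 0.2181.
Unpooled SE of the difference: √(0.13483584 + 0.04756761) = 0.4271.
Margin of error = t* · SE = 1.966 × 0.4271 = 0.8397.
x̄₁ − x̄₂ = 8.8 − 21.9 = -13.1000.
CI: -13.1000 ± 0.8397 = (-13.94, -12.26).

(-13.94, -12.26)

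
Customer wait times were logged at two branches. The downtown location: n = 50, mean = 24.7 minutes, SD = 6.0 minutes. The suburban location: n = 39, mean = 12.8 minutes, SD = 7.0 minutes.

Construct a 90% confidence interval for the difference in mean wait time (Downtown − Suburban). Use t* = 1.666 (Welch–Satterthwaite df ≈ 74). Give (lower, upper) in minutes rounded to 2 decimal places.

Per-group SEs: s₁/√n₁ = 6.0/√50 = 0.8485, s₂/√n₂ = 7.0/√39 = 1.1209.
Unpooled SE of the difference: √(0.71995225 + 1.25641681) = 1.4058.
Margin of error = t* · SE = 1.666 × 1.4058 = 2.3421.
x̄₁ − x̄₂ = 24.7 − 12.8 = 11.9000.
CI: 11.9000 ± 2.3421 = (9.56, 14.24).

(9.56, 14.24)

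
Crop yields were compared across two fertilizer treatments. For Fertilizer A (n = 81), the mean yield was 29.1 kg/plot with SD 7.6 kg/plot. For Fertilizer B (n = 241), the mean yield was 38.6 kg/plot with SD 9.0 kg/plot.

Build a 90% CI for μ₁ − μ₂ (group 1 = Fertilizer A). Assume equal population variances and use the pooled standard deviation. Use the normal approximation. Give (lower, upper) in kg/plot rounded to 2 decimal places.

(-11.33, -7.67)

s_p = √[((n₁−1)s₁² + (n₂−1)s₂²)/(n₁+n₂−2)] = √[(80·7.6² + 240·9.0²)/320] = 8.6712.
SE = 8.6712·√(1/81 + 1/241) = 1.1137.
With z* = 1.645, margin = 1.645 × 1.1137 = 1.8320.
x̄₁ − x̄₂ = 29.1 − 38.6 = -9.5000; interval -9.5000 ± 1.8320 = (-11.33, -7.67).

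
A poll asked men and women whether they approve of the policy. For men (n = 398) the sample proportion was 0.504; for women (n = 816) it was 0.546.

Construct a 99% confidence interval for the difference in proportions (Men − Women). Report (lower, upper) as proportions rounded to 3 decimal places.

Each SE is √(p̂(1−p̂)/n): √(0.5040·0.4960/398) = 0.02506 and √(0.5460·0.4540/816) = 0.01743.
SE(p̂₁ − p̂₂) = √(SE₁² + SE₂²) = √(0.0006280036 + 0.0003038049) = 0.03053, since the two samples are independent.
At 99% confidence z* = 2.576; margin = 2.576 × 0.03053 = 0.07865.
The difference is 0.5040 − 0.5460 = -0.0420, so the interval is -0.0420 ± 0.07865 = (-0.121, 0.037).

(-0.121, 0.037)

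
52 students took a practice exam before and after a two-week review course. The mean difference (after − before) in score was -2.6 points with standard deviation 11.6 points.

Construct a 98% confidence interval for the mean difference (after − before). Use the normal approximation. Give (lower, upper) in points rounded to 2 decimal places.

This is a matched-pairs design, so SE = s_d/√n = 11.6/√52 = 1.6086.
Margin = 2.326 × 1.6086 = 3.7416; the interval is -2.6 ± 3.7416 = (-6.34, 1.14).

(-6.34, 1.14)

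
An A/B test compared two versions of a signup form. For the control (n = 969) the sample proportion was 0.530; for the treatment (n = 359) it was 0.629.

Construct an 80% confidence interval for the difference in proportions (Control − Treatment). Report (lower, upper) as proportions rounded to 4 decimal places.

(-0.1376, -0.0604)

SE₁ = √(p̂₁(1−p̂₁)/n₁) = √(0.5300·0.4700/969) = 0.01603; SE₂ = √(0.6290·0.3710/359) = 0.02550.
Independent samples: SE of the difference = √(SE₁² + SE₂²) = √(0.0002569609 + 0.00065025) = 0.03012.
z* for 80% confidence is 1.282, so the margin of error is 1.282 × 0.03012 = 0.03861.
Point estimate p̂₁ − p̂₂ = 0.5300 − 0.6290 = -0.0990.
-0.0990 ± 0.03861 → (-0.1376, -0.0604).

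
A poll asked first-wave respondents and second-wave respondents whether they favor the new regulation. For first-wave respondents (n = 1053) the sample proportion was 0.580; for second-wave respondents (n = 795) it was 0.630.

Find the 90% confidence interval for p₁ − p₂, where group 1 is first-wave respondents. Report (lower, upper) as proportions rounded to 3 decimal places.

The two standard errors are √(0.5800×0.4200/1053) = 0.01521 and √(0.6300×0.3700/795) = 0.01712.
Because the samples are independent, SE_diff = √(0.01521² + 0.01712²) = 0.02290.
Using z* = 1.645 for 90%, ME = 1.645 × 0.02290 = 0.03767.
p̂₁ − p̂₂ = -0.0500; interval -0.0500 ± 0.03767 gives (-0.088, -0.012).

(-0.088, -0.012)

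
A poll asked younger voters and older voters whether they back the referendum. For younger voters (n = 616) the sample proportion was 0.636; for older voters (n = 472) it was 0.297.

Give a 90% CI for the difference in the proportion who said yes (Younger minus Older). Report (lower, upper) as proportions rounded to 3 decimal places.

(0.292, 0.386)

SE₁ = √(p̂₁(1−p̂₁)/n₁) = √(0.6360·0.3640/616) = 0.01939; SE₂ = √(0.2970·0.7030/472) = 0.02103.
Independent samples: SE of the difference = √(SE₁² + SE₂²) = √(0.0003759721 + 0.0004422609) = 0.02860.
z* for 90% confidence is 1.645, so the margin of error is 1.645 × 0.02860 = 0.04705.
Point estimate p̂₁ − p̂₂ = 0.6360 − 0.2970 = 0.3390.
0.3390 ± 0.04705 → (0.292, 0.386).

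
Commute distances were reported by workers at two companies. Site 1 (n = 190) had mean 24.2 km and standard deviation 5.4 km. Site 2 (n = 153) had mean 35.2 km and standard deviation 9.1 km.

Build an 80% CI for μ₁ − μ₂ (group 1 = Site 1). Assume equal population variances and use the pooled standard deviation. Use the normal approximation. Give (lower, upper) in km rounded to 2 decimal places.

s_p = √[((n₁−1)s₁² + (n₂−1)s₂²)/(n₁+n₂−2)] = √[(189·5.4² + 152·9.1²)/341] = 7.2852.
SE = 7.2852·√(1/190 + 1/153) = 0.7913.
With z* = 1.282, margin = 1.282 × 0.7913 = 1.0144.
x̄₁ − x̄₂ = 24.2 − 35.2 = -11.0000; interval -11.0000 ± 1.0144 = (-12.01, -9.99).

(-12.01, -9.99)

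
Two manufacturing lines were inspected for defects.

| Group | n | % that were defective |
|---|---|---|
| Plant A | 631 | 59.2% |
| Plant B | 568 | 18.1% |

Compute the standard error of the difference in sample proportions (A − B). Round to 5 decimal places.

The two standard errors are √(0.5920×0.4080/631) = 0.01956 and √(0.1810×0.8190/568) = 0.01616.
Because the samples are independent, SE_diff = √(0.01956² + 0.01616²) = 0.02537.

0.02537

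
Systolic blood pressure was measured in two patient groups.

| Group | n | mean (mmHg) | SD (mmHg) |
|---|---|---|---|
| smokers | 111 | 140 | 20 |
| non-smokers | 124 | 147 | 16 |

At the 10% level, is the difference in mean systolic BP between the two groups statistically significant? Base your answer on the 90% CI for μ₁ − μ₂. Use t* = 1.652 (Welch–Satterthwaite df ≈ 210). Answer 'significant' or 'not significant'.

significant

Per-group SEs: s₁/√n₁ = 20/√111 = 1.8983, s₂/√n₂ = 16/√124 = 1.4368.
Unpooled SE of the difference: √(3.60354289 + 2.06439424) = 2.3807.
Margin of error = t* · SE = 1.652 × 2.3807 = 3.9329.
x̄₁ − x̄₂ = 140 − 147 = -7.0000.
CI: -7.0000 ± 3.9329 = (-10.9329, -3.0671).
The interval (-10.9329, -3.0671) does not contain 0, so the difference is significant.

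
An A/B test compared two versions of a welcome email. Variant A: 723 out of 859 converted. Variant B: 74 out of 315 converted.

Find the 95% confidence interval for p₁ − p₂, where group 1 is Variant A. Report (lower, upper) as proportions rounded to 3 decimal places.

p̂₁ = 723/859 = 0.8417 and p̂₂ = 74/315 = 0.2349.
SE₁ = √(p̂₁(1−p̂₁)/n₁) = √(0.8417·0.1583/859) = 0.01245; SE₂ = √(0.2349·0.7651/315) = 0.02389.
Independent samples: SE of the difference = √(SE₁² + SE₂²) = √(0.0001550025 + 0.0005707321) = 0.02694.
z* for 95% confidence is 1.960, so the margin of error is 1.960 × 0.02694 = 0.05280.
Point estimate p̂₁ − p̂₂ = 0.8417 − 0.2349 = 0.6068.
0.6068 ± 0.05280 → (0.554, 0.660).

(0.554, 0.660)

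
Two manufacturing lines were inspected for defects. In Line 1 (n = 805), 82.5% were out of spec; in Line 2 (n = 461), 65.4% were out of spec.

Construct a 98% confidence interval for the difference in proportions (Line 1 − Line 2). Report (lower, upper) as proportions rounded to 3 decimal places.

SE₁ = √(p̂₁(1−p̂₁)/n₁) = √(0.8250·0.1750/805) = 0.01339; SE₂ = √(0.6540·0.3460/461) = 0.02216.
Independent samples: SE of the difference = √(SE₁² + SE₂²) = √(0.0001792921 + 0.0004910656) = 0.02589.
z* for 98% confidence is 2.326, so the margin of error is 2.326 × 0.02589 = 0.06022.
Point estimate p̂₁ − p̂₂ = 0.8250 − 0.6540 = 0.1710.
0.1710 ± 0.06022 → (0.111, 0.231).

(0.111, 0.231)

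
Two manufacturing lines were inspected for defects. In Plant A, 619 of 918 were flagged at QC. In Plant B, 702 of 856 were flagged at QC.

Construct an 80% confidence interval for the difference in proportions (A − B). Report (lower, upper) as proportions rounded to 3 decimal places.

(-0.172, -0.120)

First, p̂₁ = 619/918 = 0.6743; p̂₂ = 702/856 = 0.8201.
The two standard errors are √(0.6743×0.3257/918) = 0.01547 and √(0.8201×0.1799/856) = 0.01313.
Because the samples are independent, SE_diff = √(0.01547² + 0.01313²) = 0.02029.
Using z* = 1.282 for 80%, ME = 1.282 × 0.02029 = 0.02601.
p̂₁ − p̂₂ = -0.1458; interval -0.1458 ± 0.02601 gives (-0.172, -0.120).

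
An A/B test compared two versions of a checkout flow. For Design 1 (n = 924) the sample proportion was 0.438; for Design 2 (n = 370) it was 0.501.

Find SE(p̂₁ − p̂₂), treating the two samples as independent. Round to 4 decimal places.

0.0307

Each SE is √(p̂(1−p̂)/n): √(0.4380·0.5620/924) = 0.01632 and √(0.5010·0.4990/370) = 0.02599.
SE(p̂₁ − p̂₂) = √(SE₁² + SE₂²) = √(0.0002663424 + 0.0006754801) = 0.03069, since the two samples are independent.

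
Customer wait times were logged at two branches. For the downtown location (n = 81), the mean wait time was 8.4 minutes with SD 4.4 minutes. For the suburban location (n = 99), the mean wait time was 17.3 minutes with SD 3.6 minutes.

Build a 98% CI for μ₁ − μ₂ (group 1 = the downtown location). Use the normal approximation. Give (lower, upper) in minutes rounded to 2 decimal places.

(-10.31, -7.49)

SE₁ = s₁/√n₁ = 4.4/√81 = 0.4889; SE₂ = 3.6/√99 = 0.3618.
Independent samples, unequal variances: SE_diff = √(SE₁² + SE₂²) = √(0.23902321 + 0.13089924) = 0.6082.
z* = 2.326, so margin of error = 2.326 × 0.6082 = 1.4147.
Difference in means = 8.4 − 17.3 = -8.9000.
-8.9000 ± 1.4147 → (-10.31, -7.49).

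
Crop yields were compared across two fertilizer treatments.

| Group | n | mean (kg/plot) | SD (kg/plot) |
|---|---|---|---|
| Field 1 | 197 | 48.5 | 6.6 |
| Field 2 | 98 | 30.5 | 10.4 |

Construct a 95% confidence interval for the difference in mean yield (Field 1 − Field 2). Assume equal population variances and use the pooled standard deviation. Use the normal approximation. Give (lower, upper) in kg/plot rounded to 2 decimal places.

Pooled variance s_p² = [196·6.6² + 97·10.4²] / (197+98−2) = 64.9463, so s_p = 8.0589.
SE_diff = s_p·√(1/n₁ + 1/n₂) = 8.0589·√(1/197 + 1/98) = 0.9962.
z* = 1.960; margin = 1.960 × 0.9962 = 1.9526.
Difference = 48.5 − 30.5 = 18.0000.
18.0000 ± 1.9526 → (16.05, 19.95).

(16.05, 19.95)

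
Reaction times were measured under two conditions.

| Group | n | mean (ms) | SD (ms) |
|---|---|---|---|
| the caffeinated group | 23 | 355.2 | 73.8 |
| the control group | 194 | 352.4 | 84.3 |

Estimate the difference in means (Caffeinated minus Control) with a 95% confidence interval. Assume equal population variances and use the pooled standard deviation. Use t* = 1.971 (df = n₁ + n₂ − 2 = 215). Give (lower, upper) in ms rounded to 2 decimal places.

(-33.40, 39.00)

Pooled variance s_p² = [22·73.8² + 193·84.3²] / (23+194−2) = 6936.6244, so s_p = 83.2864.
SE_diff = s_p·√(1/n₁ + 1/n₂) = 83.2864·√(1/23 + 1/194) = 18.3670.
t* = 1.971; margin = 1.971 × 18.3670 = 36.2014.
Difference = 355.2 − 352.4 = 2.8000.
2.8000 ± 36.2014 → (-33.40, 39.00).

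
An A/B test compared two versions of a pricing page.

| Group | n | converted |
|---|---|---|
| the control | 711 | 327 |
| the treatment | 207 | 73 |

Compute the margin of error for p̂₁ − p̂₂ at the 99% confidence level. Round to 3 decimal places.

0.098

Sample proportions: 327/711 = 0.4599, 73/207 = 0.3527.
Each SE is √(p̂(1−p̂)/n): √(0.4599·0.5401/711) = 0.01869 and √(0.3527·0.6473/207) = 0.03321.
SE(p̂₁ − p̂₂) = √(SE₁² + SE₂²) = √(0.0003493161 + 0.0011029041) = 0.03811, since the two samples are independent.
At 99% confidence z* = 2.576; margin = 2.576 × 0.03811 = 0.09817.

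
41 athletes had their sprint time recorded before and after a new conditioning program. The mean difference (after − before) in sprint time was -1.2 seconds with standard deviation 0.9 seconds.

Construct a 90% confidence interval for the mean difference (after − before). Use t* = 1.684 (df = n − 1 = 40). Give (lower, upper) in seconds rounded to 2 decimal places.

Paired design: SE = s_d/√n = 0.9/√41 = 0.1406.
t* = 1.684; margin of error = 1.684 × 0.1406 = 0.2368.
-1.2 ± 0.2368 → (-1.44, -0.96).

(-1.44, -0.96)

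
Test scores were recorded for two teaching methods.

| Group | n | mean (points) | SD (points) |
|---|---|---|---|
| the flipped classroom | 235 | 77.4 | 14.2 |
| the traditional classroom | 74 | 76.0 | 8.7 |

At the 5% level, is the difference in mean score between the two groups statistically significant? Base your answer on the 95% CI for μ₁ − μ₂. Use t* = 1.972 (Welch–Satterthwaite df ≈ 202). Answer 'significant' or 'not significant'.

Per-group SEs: s₁/√n₁ = 14.2/√235 = 0.9263, s₂/√n₂ = 8.7/√74 = 1.0114.
Unpooled SE of the difference: √(0.85803169 + 1.02292996) = 1.3715.
Margin of error = t* · SE = 1.972 × 1.3715 = 2.7046.
x̄₁ − x̄₂ = 77.4 − 76.0 = 1.4000.
CI: 1.4000 ± 2.7046 = (-1.3046, 4.1046).
The interval (-1.3046, 4.1046) contains 0, so the difference is not significant.

not significant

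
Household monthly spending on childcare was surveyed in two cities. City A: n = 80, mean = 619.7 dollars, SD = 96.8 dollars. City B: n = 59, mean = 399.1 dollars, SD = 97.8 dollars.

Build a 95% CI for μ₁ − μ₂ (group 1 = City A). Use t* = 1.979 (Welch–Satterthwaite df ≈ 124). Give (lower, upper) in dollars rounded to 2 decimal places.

Per-group SEs: s₁/√n₁ = 96.8/√80 = 10.8226, s₂/√n₂ = 97.8/√59 = 12.7325.
Unpooled SE of the difference: √(117.12867076 + 162.11655625) = 16.7106.
Margin of error = t* · SE = 1.979 × 16.7106 = 33.0703.
x̄₁ − x̄₂ = 619.7 − 399.1 = 220.6000.
CI: 220.6000 ± 33.0703 = (187.53, 253.67).

(187.53, 253.67)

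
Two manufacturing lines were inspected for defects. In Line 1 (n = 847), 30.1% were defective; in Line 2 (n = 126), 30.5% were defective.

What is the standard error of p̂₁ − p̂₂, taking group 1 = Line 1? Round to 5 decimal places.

0.04394

SE₁ = √(p̂₁(1−p̂₁)/n₁) = √(0.3010·0.6990/847) = 0.01576; SE₂ = √(0.3050·0.6950/126) = 0.04102.
Independent samples: SE of the difference = √(SE₁² + SE₂²) = √(0.0002483776 + 0.0016826404) = 0.04394.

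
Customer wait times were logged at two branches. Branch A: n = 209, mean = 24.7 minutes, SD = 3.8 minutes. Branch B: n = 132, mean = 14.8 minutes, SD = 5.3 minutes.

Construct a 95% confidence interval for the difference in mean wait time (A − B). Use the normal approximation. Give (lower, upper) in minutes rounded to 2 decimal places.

Standard errors of each mean: 3.8/√209 = 0.2629 and 5.3/√132 = 0.4613.
SE(x̄₁ − x̄₂) = √(0.2629² + 0.4613²) = 0.5310 for independent samples with unequal variances.
With z* = 1.960, the margin is 1.960 × 0.5310 = 1.0408.
x̄₁ − x̄₂ = 24.7 − 14.8 = 9.9000; the interval is 9.9000 ± 1.0408 = (8.86, 10.94).

(8.86, 10.94)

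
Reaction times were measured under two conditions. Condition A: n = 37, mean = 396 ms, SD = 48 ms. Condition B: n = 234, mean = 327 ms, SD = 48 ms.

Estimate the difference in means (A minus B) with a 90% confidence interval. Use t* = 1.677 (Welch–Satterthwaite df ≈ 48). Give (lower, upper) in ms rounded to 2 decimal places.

(54.76, 83.24)

Standard errors of each mean: 48/√37 = 7.8912 and 48/√234 = 3.1379.
SE(x̄₁ − x̄₂) = √(7.8912² + 3.1379²) = 8.4922 for independent samples with unequal variances.
With t* = 1.677, the margin is 1.677 × 8.4922 = 14.2414.
x̄₁ − x̄₂ = 396 − 327 = 69.0000; the interval is 69.0000 ± 14.2414 = (54.76, 83.24).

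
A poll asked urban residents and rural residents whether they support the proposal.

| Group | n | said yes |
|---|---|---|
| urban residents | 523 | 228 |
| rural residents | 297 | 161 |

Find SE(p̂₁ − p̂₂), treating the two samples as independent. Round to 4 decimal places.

First, p̂₁ = 228/523 = 0.4359; p̂₂ = 161/297 = 0.5421.
The two standard errors are √(0.4359×0.5641/523) = 0.02168 and √(0.5421×0.4579/297) = 0.02891.
Because the samples are independent, SE_diff = √(0.02168² + 0.02891²) = 0.03614.

0.0361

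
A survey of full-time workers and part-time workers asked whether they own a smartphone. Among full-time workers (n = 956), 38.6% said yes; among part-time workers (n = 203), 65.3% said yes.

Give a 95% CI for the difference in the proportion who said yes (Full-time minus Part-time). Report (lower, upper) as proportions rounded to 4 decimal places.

SE₁ = √(p̂₁(1−p̂₁)/n₁) = √(0.3860·0.6140/956) = 0.01575; SE₂ = √(0.6530·0.3470/203) = 0.03341.
Independent samples: SE of the difference = √(SE₁² + SE₂²) = √(0.0002480625 + 0.0011162281) = 0.03694.
z* for 95% confidence is 1.960, so the margin of error is 1.960 × 0.03694 = 0.07240.
Point estimate p̂₁ − p̂₂ = 0.3860 − 0.6530 = -0.2670.
-0.2670 ± 0.07240 → (-0.3394, -0.1946).

(-0.3394, -0.1946)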